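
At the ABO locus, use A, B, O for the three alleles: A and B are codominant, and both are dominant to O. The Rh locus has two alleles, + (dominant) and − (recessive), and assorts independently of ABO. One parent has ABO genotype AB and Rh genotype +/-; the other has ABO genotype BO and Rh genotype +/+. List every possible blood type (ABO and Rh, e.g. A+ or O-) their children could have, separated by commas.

Gametes from AB × BO give offspring ABO genotypes AB, AO, BB, BO, i.e. phenotypes A, B, AB.
Rh cross +/- × +/+ → phenotypes Rh+.
Combining independently: A+, B+, AB+.

A+, B+, AB+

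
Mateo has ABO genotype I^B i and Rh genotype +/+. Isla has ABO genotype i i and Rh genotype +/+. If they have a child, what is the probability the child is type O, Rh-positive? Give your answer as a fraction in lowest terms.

1/2

ABO cross I^B i × i i → offspring phenotypes: 1/2 O, 1/2 B.
Rh cross +/+ × +/+ → 1 Rh+.
Independent loci: P(type O, Rh-positive) = 1/2 × 1 = 1/2.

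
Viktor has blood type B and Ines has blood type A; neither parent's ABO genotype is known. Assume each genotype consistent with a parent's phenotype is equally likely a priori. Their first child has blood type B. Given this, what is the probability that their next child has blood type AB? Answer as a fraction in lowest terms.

5/12

Possible genotypes: Viktor ∈ {BB, BO}; Ines ∈ {AA, AO}.
Weight each parental genotype pair by prior × P(type-B child):
  BB × AO: posterior weight 2/3; P(next child type AB) = 1/2.
  BO × AO: posterior weight 1/3; P(next child type AB) = 1/4.
Weighted sum = 5/12.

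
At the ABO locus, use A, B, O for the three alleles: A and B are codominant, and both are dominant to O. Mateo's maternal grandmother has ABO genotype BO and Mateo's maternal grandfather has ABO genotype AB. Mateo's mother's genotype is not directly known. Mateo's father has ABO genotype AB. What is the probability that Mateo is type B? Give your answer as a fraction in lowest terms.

3/8

Mateo's mother's ABO genotype from BO × AB: 1/4 AB, 1/4 AO, 1/4 BB, 1/4 BO.
Crossing each possibility with the father AB and summing P(type B): 1/4·1/4 + 1/4·1/4 + 1/4·1/2 + 1/4·1/2 = 3/8.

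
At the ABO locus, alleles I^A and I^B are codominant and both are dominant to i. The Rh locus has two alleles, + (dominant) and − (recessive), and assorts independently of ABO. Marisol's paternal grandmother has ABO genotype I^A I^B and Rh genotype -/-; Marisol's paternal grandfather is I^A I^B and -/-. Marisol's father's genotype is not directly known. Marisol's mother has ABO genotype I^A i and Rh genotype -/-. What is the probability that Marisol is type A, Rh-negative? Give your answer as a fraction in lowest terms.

1/2

Marisol's father's ABO genotype from I^A I^B × I^A I^B: 1/4 I^A I^A, 1/2 I^A I^B, 1/4 I^B I^B.
Crossing each possibility with the mother I^A i and summing P(type A): 1/4·1 + 1/2·1/2 + 1/4·0 = 1/2.
Similarly for Rh via the father's Rh distribution: P(Rh-) = 1.
Independent loci: 1/2 × 1 = 1/2.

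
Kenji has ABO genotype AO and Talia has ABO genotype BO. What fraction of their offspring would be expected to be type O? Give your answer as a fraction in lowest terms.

1/4

ABO cross AO × BO → offspring phenotypes: 1/4 O, 1/4 A, 1/4 B, 1/4 AB.
So P(type O) = 1/4.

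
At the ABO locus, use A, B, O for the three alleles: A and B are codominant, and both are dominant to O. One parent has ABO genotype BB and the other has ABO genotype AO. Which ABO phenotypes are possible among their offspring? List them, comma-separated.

Gametes from BB × AO give offspring ABO genotypes AB, BO, i.e. phenotypes B, AB.

B, AB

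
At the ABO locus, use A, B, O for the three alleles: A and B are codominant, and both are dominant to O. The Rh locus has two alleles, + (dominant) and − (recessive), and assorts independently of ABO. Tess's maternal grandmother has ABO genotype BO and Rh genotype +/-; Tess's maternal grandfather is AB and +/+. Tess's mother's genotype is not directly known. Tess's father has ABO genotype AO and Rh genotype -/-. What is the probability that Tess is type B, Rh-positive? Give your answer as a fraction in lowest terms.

Tess's mother's ABO genotype from BO × AB: 1/4 AB, 1/4 AO, 1/4 BB, 1/4 BO.
Crossing each possibility with the father AO and summing P(type B): 1/4·1/4 + 1/4·0 + 1/4·1/2 + 1/4·1/4 = 1/4.
Similarly for Rh via the mother's Rh distribution: P(Rh+) = 3/4.
Independent loci: 1/4 × 3/4 = 3/16.

3/16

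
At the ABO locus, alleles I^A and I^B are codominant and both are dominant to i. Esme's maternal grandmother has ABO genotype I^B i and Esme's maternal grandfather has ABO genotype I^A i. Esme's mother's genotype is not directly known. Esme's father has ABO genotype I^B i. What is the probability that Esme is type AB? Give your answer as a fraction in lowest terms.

1/8

Esme's mother's ABO genotype from I^B i × I^A i: 1/4 I^A I^B, 1/4 I^A i, 1/4 I^B i, 1/4 i i.
Crossing each possibility with the father I^B i and summing P(type AB): 1/4·1/4 + 1/4·1/4 + 1/4·0 + 1/4·0 = 1/8.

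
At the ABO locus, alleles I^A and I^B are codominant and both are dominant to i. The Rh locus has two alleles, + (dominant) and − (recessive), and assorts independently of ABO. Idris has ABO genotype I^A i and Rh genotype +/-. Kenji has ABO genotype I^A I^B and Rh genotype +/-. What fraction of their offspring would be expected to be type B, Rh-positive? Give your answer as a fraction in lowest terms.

3/16

ABO cross I^A i × I^A I^B → offspring phenotypes: 1/2 A, 1/4 B, 1/4 AB.
Rh cross +/- × +/- → 3/4 Rh+, 1/4 Rh-.
Independent loci: P(type B, Rh-positive) = 1/4 × 3/4 = 3/16.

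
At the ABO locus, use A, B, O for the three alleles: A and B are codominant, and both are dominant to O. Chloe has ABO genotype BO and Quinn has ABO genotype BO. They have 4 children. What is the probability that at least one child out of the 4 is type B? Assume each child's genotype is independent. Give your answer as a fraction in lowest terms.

255/256

ABO cross BO × BO → 1/4 O, 3/4 B.
So P(type B) = 3/4 per child.
P(none) = (1/4)^4 = 1/256; P(at least one) = 1 − 1/256 = 255/256.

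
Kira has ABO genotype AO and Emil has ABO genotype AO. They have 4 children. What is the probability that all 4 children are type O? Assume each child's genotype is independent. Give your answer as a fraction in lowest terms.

ABO cross AO × AO → 1/4 O, 3/4 A.
So P(type O) = 1/4 per child.
All 4 independent: (1/4)^4 = 1/256.

1/256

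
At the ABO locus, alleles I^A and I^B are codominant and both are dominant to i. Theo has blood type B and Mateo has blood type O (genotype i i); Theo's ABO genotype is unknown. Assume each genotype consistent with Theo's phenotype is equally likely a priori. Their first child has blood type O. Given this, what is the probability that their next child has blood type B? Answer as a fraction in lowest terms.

Possible genotypes: Theo ∈ {I^B I^B, I^B i}; Mateo ∈ {i i}.
Weight each parental genotype pair by prior × P(type-O child):
  I^B i × i i: posterior weight 1; P(next child type B) = 1/2.
Weighted sum = 1/2.

1/2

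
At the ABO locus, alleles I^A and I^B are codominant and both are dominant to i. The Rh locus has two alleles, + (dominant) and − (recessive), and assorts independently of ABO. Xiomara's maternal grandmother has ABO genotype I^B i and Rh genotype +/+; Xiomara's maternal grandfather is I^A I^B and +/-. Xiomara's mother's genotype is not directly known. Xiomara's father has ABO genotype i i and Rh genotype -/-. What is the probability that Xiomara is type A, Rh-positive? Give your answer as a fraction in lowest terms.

3/16

Xiomara's mother's ABO genotype from I^B i × I^A I^B: 1/4 I^A I^B, 1/4 I^A i, 1/4 I^B I^B, 1/4 I^B i.
Crossing each possibility with the father i i and summing P(type A): 1/4·1/2 + 1/4·1/2 + 1/4·0 + 1/4·0 = 1/4.
Similarly for Rh via the mother's Rh distribution: P(Rh+) = 3/4.
Independent loci: 1/4 × 3/4 = 3/16.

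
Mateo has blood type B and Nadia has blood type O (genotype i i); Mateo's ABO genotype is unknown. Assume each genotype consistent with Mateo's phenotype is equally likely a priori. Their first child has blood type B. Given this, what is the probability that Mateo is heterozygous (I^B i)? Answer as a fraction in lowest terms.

Possible genotypes: Mateo ∈ {I^B I^B, I^B i}; Nadia ∈ {i i}.
Weight each parental genotype pair by prior × P(type-B child):
  I^B I^B × i i: posterior weight 2/3.
  I^B i × i i: posterior weight 1/3.
Sum the posterior weight over pairs where Mateo is I^B i: 1/3.

1/3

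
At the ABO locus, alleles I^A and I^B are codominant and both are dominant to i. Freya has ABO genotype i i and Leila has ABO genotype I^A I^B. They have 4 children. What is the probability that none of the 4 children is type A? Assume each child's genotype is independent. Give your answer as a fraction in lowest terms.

1/16

ABO cross i i × I^A I^B → 1/2 A, 1/2 B.
So P(type A) = 1/2 per child.
P(not type A) = 1/2 for one child; (1/2)^4 = 1/16.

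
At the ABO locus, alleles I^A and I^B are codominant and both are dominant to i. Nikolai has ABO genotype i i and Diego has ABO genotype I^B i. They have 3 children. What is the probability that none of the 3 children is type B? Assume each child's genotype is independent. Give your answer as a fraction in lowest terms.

ABO cross i i × I^B i → 1/2 O, 1/2 B.
So P(type B) = 1/2 per child.
P(not type B) = 1/2 for one child; (1/2)^3 = 1/8.

1/8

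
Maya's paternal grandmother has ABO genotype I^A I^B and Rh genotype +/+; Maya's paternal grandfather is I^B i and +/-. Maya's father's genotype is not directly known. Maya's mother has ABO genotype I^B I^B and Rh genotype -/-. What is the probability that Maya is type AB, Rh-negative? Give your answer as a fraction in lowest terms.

1/16

Maya's father's ABO genotype from I^A I^B × I^B i: 1/4 I^A I^B, 1/4 I^A i, 1/4 I^B I^B, 1/4 I^B i.
Crossing each possibility with the mother I^B I^B and summing P(type AB): 1/4·1/2 + 1/4·1/2 + 1/4·0 + 1/4·0 = 1/4.
Similarly for Rh via the father's Rh distribution: P(Rh-) = 1/4.
Independent loci: 1/4 × 1/4 = 1/16.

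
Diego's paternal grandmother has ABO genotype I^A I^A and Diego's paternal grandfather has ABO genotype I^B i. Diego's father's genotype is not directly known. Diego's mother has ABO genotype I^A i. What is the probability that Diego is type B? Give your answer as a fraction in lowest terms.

Diego's father's ABO genotype from I^A I^A × I^B i: 1/2 I^A I^B, 1/2 I^A i.
Crossing each possibility with the mother I^A i and summing P(type B): 1/2·1/4 + 1/2·0 = 1/8.

1/8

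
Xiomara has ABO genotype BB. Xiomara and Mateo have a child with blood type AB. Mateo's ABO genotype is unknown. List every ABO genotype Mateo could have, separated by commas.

For each candidate genotype of Mateo, check whether crossing it with BB can produce every observed child phenotype.
  AA → possible child types {AB} ✓
  AB → possible child types {B, AB} ✓
  AO → possible child types {B, AB} ✓
  BB → possible child types {B} ✗
  BO → possible child types {B} ✗
  OO → possible child types {B} ✗

AA, AB, AO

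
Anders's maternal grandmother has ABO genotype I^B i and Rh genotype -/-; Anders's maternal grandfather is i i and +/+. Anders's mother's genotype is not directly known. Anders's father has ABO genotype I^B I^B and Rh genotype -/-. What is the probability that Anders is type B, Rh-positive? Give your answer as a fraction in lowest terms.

Anders's mother's ABO genotype from I^B i × i i: 1/2 I^B i, 1/2 i i.
Crossing each possibility with the father I^B I^B and summing P(type B): 1/2·1 + 1/2·1 = 1.
Similarly for Rh via the mother's Rh distribution: P(Rh+) = 1/2.
Independent loci: 1 × 1/2 = 1/2.

1/2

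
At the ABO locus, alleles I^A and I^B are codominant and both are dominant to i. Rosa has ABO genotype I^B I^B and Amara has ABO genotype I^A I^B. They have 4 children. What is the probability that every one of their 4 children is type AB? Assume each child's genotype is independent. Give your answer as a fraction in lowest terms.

ABO cross I^B I^B × I^A I^B → 1/2 B, 1/2 AB.
So P(type AB) = 1/2 per child.
All 4 independent: (1/2)^4 = 1/16.

1/16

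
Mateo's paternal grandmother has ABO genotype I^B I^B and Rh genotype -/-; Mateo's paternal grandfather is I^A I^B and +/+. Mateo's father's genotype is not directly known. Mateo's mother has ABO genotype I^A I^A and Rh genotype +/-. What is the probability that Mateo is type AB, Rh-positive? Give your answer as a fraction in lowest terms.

Mateo's father's ABO genotype from I^B I^B × I^A I^B: 1/2 I^A I^B, 1/2 I^B I^B.
Crossing each possibility with the mother I^A I^A and summing P(type AB): 1/2·1/2 + 1/2·1 = 3/4.
Similarly for Rh via the father's Rh distribution: P(Rh+) = 3/4.
Independent loci: 3/4 × 3/4 = 9/16.

9/16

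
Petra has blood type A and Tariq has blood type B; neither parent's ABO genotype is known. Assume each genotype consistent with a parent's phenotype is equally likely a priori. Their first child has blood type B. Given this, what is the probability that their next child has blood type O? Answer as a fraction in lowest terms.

1/12

Possible genotypes: Petra ∈ {I^A I^A, I^A i}; Tariq ∈ {I^B I^B, I^B i}.
Weight each parental genotype pair by prior × P(type-B child):
  I^A i × I^B I^B: posterior weight 2/3; P(next child type O) = 0.
  I^A i × I^B i: posterior weight 1/3; P(next child type O) = 1/4.
Weighted sum = 1/12.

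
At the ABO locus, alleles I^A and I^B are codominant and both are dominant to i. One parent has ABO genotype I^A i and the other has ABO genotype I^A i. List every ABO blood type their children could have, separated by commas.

O, A

Gametes from I^A i × I^A i give offspring ABO genotypes I^A I^A, I^A i, i i, i.e. phenotypes O, A.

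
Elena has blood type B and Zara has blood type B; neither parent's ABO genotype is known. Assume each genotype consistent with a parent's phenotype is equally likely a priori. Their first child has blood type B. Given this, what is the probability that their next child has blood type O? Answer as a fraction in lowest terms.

Possible genotypes: Elena ∈ {BB, BO}; Zara ∈ {BB, BO}.
Weight each parental genotype pair by prior × P(type-B child):
  BB × BB: posterior weight 4/15; P(next child type O) = 0.
  BB × BO: posterior weight 4/15; P(next child type O) = 0.
  BO × BB: posterior weight 4/15; P(next child type O) = 0.
  BO × BO: posterior weight 1/5; P(next child type O) = 1/4.
Weighted sum = 1/20.

1/20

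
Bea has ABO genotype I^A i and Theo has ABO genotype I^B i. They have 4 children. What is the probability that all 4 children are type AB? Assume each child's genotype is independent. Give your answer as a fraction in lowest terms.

1/256

ABO cross I^A i × I^B i → 1/4 O, 1/4 A, 1/4 B, 1/4 AB.
So P(type AB) = 1/4 per child.
All 4 independent: (1/4)^4 = 1/256.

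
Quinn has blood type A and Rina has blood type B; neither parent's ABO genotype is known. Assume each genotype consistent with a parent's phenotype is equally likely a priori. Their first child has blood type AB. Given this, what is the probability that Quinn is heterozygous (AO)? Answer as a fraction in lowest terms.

Possible genotypes: Quinn ∈ {AA, AO}; Rina ∈ {BB, BO}.
Weight each parental genotype pair by prior × P(type-AB child):
  AA × BB: posterior weight 4/9.
  AA × BO: posterior weight 2/9.
  AO × BB: posterior weight 2/9.
  AO × BO: posterior weight 1/9.
Sum the posterior weight over pairs where Quinn is AO: 1/3.

1/3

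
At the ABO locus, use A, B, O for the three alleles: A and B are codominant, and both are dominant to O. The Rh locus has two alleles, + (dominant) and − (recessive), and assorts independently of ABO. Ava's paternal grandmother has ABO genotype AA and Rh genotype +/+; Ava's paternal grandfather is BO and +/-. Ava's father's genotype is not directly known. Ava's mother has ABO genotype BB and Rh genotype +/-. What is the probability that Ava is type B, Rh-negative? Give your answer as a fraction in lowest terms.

Ava's father's ABO genotype from AA × BO: 1/2 AB, 1/2 AO.
Crossing each possibility with the mother BB and summing P(type B): 1/2·1/2 + 1/2·1/2 = 1/2.
Similarly for Rh via the father's Rh distribution: P(Rh-) = 1/8.
Independent loci: 1/2 × 1/8 = 1/16.

1/16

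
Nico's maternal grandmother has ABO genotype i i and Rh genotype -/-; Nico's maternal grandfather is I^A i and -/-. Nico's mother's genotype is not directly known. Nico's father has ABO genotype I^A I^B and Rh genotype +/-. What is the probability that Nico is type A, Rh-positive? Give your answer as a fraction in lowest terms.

Nico's mother's ABO genotype from i i × I^A i: 1/2 I^A i, 1/2 i i.
Crossing each possibility with the father I^A I^B and summing P(type A): 1/2·1/2 + 1/2·1/2 = 1/2.
Similarly for Rh via the mother's Rh distribution: P(Rh+) = 1/2.
Independent loci: 1/2 × 1/2 = 1/4.

1/4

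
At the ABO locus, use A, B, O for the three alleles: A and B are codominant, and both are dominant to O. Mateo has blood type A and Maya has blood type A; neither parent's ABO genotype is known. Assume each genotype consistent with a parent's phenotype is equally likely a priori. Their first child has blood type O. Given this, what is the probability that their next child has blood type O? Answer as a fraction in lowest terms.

1/4

Possible genotypes: Mateo ∈ {AA, AO}; Maya ∈ {AA, AO}.
Weight each parental genotype pair by prior × P(type-O child):
  AO × AO: posterior weight 1; P(next child type O) = 1/4.
Weighted sum = 1/4.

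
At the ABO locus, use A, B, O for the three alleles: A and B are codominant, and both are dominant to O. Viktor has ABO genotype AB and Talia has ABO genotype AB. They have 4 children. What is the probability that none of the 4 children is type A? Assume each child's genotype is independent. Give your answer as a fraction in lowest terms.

ABO cross AB × AB → 1/4 A, 1/4 B, 1/2 AB.
So P(type A) = 1/4 per child.
P(not type A) = 3/4 for one child; (3/4)^4 = 81/256.

81/256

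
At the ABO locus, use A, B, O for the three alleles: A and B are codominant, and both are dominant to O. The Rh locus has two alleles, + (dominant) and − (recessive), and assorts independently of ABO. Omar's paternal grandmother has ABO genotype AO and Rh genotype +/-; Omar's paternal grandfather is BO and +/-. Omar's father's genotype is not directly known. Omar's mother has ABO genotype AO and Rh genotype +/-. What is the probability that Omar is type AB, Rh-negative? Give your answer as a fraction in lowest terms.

1/32

Omar's father's ABO genotype from AO × BO: 1/4 AB, 1/4 AO, 1/4 BO, 1/4 OO.
Crossing each possibility with the mother AO and summing P(type AB): 1/4·1/4 + 1/4·0 + 1/4·1/4 + 1/4·0 = 1/8.
Similarly for Rh via the father's Rh distribution: P(Rh-) = 1/4.
Independent loci: 1/8 × 1/4 = 1/32.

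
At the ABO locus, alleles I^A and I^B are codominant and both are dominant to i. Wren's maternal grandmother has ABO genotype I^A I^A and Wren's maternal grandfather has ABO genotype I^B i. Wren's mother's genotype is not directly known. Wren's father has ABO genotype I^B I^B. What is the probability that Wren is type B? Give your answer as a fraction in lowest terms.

Wren's mother's ABO genotype from I^A I^A × I^B i: 1/2 I^A I^B, 1/2 I^A i.
Crossing each possibility with the father I^B I^B and summing P(type B): 1/2·1/2 + 1/2·1/2 = 1/2.

1/2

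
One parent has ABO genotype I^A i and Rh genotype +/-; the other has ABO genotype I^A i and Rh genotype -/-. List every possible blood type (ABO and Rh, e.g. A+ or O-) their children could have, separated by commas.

Gametes from I^A i × I^A i give offspring ABO genotypes I^A I^A, I^A i, i i, i.e. phenotypes O, A.
Rh cross +/- × -/- → phenotypes Rh+, Rh-.
Combining independently: O+, O-, A+, A-.

O+, O-, A+, A-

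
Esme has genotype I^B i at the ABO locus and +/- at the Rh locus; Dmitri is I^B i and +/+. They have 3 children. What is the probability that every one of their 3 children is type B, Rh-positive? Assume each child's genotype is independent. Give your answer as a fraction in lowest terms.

27/64

ABO cross I^B i × I^B i → 1/4 O, 3/4 B.
Rh cross +/- × +/+ → 1 Rh+; so P(type B, Rh-positive) = 3/4 × 1 = 3/4 per child.
All 3 independent: (3/4)^3 = 27/64.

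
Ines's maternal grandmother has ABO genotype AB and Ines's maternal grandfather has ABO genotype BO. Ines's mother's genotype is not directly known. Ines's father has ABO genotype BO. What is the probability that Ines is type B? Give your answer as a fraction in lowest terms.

Ines's mother's ABO genotype from AB × BO: 1/4 AB, 1/4 AO, 1/4 BB, 1/4 BO.
Crossing each possibility with the father BO and summing P(type B): 1/4·1/2 + 1/4·1/4 + 1/4·1 + 1/4·3/4 = 5/8.

5/8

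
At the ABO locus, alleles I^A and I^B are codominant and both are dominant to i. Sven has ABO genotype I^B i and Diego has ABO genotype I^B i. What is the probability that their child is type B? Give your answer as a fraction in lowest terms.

ABO cross I^B i × I^B i → offspring phenotypes: 1/4 O, 3/4 B.
So P(type B) = 3/4.

3/4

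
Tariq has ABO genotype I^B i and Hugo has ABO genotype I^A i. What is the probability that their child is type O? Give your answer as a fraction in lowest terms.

ABO cross I^B i × I^A i → offspring phenotypes: 1/4 O, 1/4 A, 1/4 B, 1/4 AB.
So P(type O) = 1/4.

1/4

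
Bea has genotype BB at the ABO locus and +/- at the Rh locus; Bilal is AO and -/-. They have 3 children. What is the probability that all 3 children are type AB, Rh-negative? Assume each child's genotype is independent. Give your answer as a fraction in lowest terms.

ABO cross BB × AO → 1/2 B, 1/2 AB.
Rh cross +/- × -/- → 1/2 Rh+, 1/2 Rh-; so P(type AB, Rh-negative) = 1/2 × 1/2 = 1/4 per child.
All 3 independent: (1/4)^3 = 1/64.

1/64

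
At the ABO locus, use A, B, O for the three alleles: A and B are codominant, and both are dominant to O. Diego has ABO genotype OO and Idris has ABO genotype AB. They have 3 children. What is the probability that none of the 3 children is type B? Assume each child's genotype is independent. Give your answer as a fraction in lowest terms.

1/8

ABO cross OO × AB → 1/2 A, 1/2 B.
So P(type B) = 1/2 per child.
P(not type B) = 1/2 for one child; (1/2)^3 = 1/8.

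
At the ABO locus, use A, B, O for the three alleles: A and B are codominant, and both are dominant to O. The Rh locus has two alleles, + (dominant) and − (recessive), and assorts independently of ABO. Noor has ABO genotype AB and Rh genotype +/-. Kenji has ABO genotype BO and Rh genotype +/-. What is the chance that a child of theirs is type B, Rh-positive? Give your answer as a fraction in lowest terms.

3/8

ABO cross AB × BO → offspring phenotypes: 1/4 A, 1/2 B, 1/4 AB.
Rh cross +/- × +/- → 3/4 Rh+, 1/4 Rh-.
Independent loci: P(type B, Rh-positive) = 1/2 × 3/4 = 3/8.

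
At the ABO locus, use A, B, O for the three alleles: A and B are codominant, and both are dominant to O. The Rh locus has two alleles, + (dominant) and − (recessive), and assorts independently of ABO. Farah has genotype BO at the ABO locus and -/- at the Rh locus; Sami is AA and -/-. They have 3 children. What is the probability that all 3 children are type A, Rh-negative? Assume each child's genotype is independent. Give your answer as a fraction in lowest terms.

1/8

ABO cross BO × AA → 1/2 A, 1/2 AB.
Rh cross -/- × -/- → 1 Rh-; so P(type A, Rh-negative) = 1/2 × 1 = 1/2 per child.
All 3 independent: (1/2)^3 = 1/8.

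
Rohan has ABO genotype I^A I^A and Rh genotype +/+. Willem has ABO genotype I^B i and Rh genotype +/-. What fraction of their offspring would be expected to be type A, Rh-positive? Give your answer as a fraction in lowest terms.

ABO cross I^A I^A × I^B i → offspring phenotypes: 1/2 A, 1/2 AB.
Rh cross +/+ × +/- → 1 Rh+.
Independent loci: P(type A, Rh-positive) = 1/2 × 1 = 1/2.

1/2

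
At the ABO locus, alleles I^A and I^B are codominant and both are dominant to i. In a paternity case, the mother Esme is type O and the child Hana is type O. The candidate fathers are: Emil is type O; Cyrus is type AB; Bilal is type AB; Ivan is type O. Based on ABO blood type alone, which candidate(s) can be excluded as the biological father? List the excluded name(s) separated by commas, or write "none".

A candidate is excluded only if no genotype consistent with his phenotype could produce a type O child with a type O mother.
Cyrus (type AB): no genotype consistent with that phenotype can produce a type-O child with a type-O mother.
Bilal (type AB): no genotype consistent with that phenotype can produce a type-O child with a type-O mother.

Cyrus, Bilal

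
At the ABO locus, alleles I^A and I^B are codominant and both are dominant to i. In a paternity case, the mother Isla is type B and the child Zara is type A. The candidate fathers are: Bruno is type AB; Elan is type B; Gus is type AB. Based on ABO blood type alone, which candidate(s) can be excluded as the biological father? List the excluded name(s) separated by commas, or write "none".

Elan

A candidate is excluded only if no genotype consistent with his phenotype could produce a type A child with a type B mother.
Elan (type B): no genotype consistent with that phenotype can produce a type-A child with a type-B mother.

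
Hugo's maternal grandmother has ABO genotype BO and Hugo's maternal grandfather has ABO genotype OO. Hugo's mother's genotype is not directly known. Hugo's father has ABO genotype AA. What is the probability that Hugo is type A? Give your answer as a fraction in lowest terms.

Hugo's mother's ABO genotype from BO × OO: 1/2 BO, 1/2 OO.
Crossing each possibility with the father AA and summing P(type A): 1/2·1/2 + 1/2·1 = 3/4.

3/4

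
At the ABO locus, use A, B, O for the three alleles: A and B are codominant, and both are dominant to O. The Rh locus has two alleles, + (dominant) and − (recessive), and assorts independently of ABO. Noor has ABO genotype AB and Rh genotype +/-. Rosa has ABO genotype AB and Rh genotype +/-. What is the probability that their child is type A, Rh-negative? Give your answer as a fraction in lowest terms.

ABO cross AB × AB → offspring phenotypes: 1/4 A, 1/4 B, 1/2 AB.
Rh cross +/- × +/- → 3/4 Rh+, 1/4 Rh-.
Independent loci: P(type A, Rh-negative) = 1/4 × 1/4 = 1/16.

1/16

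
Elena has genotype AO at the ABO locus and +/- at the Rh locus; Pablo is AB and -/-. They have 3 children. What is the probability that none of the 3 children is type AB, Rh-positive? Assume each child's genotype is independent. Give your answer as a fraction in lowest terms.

ABO cross AO × AB → 1/2 A, 1/4 B, 1/4 AB.
Rh cross +/- × -/- → 1/2 Rh+, 1/2 Rh-; so P(type AB, Rh-positive) = 1/4 × 1/2 = 1/8 per child.
P(not type AB, Rh-positive) = 7/8 for one child; (7/8)^3 = 343/512.

343/512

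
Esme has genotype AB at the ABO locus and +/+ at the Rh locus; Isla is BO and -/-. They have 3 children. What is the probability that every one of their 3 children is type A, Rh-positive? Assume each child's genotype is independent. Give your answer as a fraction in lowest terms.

ABO cross AB × BO → 1/4 A, 1/2 B, 1/4 AB.
Rh cross +/+ × -/- → 1 Rh+; so P(type A, Rh-positive) = 1/4 × 1 = 1/4 per child.
All 3 independent: (1/4)^3 = 1/64.

1/64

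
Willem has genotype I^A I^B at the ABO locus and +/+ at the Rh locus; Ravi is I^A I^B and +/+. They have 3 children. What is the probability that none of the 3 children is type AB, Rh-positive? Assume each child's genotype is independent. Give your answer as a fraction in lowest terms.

1/8

ABO cross I^A I^B × I^A I^B → 1/4 A, 1/4 B, 1/2 AB.
Rh cross +/+ × +/+ → 1 Rh+; so P(type AB, Rh-positive) = 1/2 × 1 = 1/2 per child.
P(not type AB, Rh-positive) = 1/2 for one child; (1/2)^3 = 1/8.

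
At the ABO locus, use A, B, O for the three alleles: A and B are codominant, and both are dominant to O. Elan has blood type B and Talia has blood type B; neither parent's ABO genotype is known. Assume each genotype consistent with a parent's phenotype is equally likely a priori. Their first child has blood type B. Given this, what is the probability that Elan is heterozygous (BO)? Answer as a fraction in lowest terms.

Possible genotypes: Elan ∈ {BB, BO}; Talia ∈ {BB, BO}.
Weight each parental genotype pair by prior × P(type-B child):
  BB × BB: posterior weight 4/15.
  BB × BO: posterior weight 4/15.
  BO × BB: posterior weight 4/15.
  BO × BO: posterior weight 1/5.
Sum the posterior weight over pairs where Elan is BO: 7/15.

7/15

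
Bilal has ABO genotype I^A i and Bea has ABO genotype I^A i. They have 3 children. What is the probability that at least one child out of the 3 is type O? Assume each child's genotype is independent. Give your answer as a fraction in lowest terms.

ABO cross I^A i × I^A i → 1/4 O, 3/4 A.
So P(type O) = 1/4 per child.
P(none) = (3/4)^3 = 27/64; P(at least one) = 1 − 27/64 = 37/64.

37/64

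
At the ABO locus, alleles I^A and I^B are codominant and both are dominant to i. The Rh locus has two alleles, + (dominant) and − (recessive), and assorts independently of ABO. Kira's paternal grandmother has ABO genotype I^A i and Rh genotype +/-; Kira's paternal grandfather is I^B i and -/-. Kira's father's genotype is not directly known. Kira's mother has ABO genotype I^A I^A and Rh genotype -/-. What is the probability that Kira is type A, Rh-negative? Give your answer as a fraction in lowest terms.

9/16

Kira's father's ABO genotype from I^A i × I^B i: 1/4 I^A I^B, 1/4 I^A i, 1/4 I^B i, 1/4 i i.
Crossing each possibility with the mother I^A I^A and summing P(type A): 1/4·1/2 + 1/4·1 + 1/4·1/2 + 1/4·1 = 3/4.
Similarly for Rh via the father's Rh distribution: P(Rh-) = 3/4.
Independent loci: 3/4 × 3/4 = 9/16.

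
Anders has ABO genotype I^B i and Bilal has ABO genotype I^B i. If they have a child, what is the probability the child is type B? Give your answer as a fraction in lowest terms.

3/4

ABO cross I^B i × I^B i → offspring phenotypes: 1/4 O, 3/4 B.
So P(type B) = 3/4.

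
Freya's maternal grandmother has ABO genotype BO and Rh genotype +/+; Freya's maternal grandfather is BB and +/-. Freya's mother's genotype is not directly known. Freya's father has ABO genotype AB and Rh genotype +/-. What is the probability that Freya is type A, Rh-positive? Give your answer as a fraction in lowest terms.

Freya's mother's ABO genotype from BO × BB: 1/2 BB, 1/2 BO.
Crossing each possibility with the father AB and summing P(type A): 1/2·0 + 1/2·1/4 = 1/8.
Similarly for Rh via the mother's Rh distribution: P(Rh+) = 7/8.
Independent loci: 1/8 × 7/8 = 7/64.

7/64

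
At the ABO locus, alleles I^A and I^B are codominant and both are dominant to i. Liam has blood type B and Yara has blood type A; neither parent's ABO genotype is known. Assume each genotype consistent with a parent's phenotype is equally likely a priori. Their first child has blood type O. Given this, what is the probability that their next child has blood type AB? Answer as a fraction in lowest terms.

Possible genotypes: Liam ∈ {I^B I^B, I^B i}; Yara ∈ {I^A I^A, I^A i}.
Weight each parental genotype pair by prior × P(type-O child):
  I^B i × I^A i: posterior weight 1; P(next child type AB) = 1/4.
Weighted sum = 1/4.

1/4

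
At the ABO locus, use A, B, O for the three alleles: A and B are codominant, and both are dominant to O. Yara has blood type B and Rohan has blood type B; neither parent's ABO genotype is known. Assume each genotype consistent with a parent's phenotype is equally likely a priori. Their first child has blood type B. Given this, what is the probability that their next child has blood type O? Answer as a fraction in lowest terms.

Possible genotypes: Yara ∈ {BB, BO}; Rohan ∈ {BB, BO}.
Weight each parental genotype pair by prior × P(type-B child):
  BB × BB: posterior weight 4/15; P(next child type O) = 0.
  BB × BO: posterior weight 4/15; P(next child type O) = 0.
  BO × BB: posterior weight 4/15; P(next child type O) = 0.
  BO × BO: posterior weight 1/5; P(next child type O) = 1/4.
Weighted sum = 1/20.

1/20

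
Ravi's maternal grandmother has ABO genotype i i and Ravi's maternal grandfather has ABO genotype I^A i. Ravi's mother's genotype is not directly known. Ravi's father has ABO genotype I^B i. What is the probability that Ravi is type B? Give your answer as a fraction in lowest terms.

Ravi's mother's ABO genotype from i i × I^A i: 1/2 I^A i, 1/2 i i.
Crossing each possibility with the father I^B i and summing P(type B): 1/2·1/4 + 1/2·1/2 = 3/8.

3/8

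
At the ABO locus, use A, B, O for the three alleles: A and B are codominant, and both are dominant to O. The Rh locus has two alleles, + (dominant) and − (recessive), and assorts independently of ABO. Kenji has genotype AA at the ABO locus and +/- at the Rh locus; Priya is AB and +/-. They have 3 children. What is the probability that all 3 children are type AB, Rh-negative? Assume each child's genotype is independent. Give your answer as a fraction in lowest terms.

1/512

ABO cross AA × AB → 1/2 A, 1/2 AB.
Rh cross +/- × +/- → 3/4 Rh+, 1/4 Rh-; so P(type AB, Rh-negative) = 1/2 × 1/4 = 1/8 per child.
All 3 independent: (1/8)^3 = 1/512.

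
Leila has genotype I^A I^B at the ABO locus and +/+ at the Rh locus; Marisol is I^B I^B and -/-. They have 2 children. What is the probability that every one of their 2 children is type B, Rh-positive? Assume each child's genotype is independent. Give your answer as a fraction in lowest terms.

ABO cross I^A I^B × I^B I^B → 1/2 B, 1/2 AB.
Rh cross +/+ × -/- → 1 Rh+; so P(type B, Rh-positive) = 1/2 × 1 = 1/2 per child.
All 2 independent: (1/2)^2 = 1/4.

1/4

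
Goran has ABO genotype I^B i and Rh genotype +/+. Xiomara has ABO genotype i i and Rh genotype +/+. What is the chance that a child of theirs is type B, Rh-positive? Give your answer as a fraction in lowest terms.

1/2

ABO cross I^B i × i i → offspring phenotypes: 1/2 O, 1/2 B.
Rh cross +/+ × +/+ → 1 Rh+.
Independent loci: P(type B, Rh-positive) = 1/2 × 1 = 1/2.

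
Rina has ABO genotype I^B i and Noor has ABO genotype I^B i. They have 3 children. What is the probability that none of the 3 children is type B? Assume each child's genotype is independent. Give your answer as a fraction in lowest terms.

ABO cross I^B i × I^B i → 1/4 O, 3/4 B.
So P(type B) = 3/4 per child.
P(not type B) = 1/4 for one child; (1/4)^3 = 1/64.

1/64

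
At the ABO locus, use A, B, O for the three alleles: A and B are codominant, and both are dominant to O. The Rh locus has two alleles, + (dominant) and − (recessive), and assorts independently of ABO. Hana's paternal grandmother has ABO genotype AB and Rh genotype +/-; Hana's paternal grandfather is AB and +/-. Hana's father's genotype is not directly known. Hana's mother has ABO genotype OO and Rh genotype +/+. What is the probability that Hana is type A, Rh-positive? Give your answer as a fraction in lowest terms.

Hana's father's ABO genotype from AB × AB: 1/4 AA, 1/2 AB, 1/4 BB.
Crossing each possibility with the mother OO and summing P(type A): 1/4·1 + 1/2·1/2 + 1/4·0 = 1/2.
Similarly for Rh via the father's Rh distribution: P(Rh+) = 1.
Independent loci: 1/2 × 1 = 1/2.

1/2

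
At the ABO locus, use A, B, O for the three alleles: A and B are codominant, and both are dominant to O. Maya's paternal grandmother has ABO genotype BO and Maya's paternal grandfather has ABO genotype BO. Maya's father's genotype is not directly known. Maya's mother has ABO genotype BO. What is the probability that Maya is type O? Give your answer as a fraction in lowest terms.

Maya's father's ABO genotype from BO × BO: 1/4 BB, 1/2 BO, 1/4 OO.
Crossing each possibility with the mother BO and summing P(type O): 1/4·0 + 1/2·1/4 + 1/4·1/2 = 1/4.

1/4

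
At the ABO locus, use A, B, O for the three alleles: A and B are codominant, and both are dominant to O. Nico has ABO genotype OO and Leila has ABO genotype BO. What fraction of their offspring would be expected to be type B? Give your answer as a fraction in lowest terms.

1/2

ABO cross OO × BO → offspring phenotypes: 1/2 O, 1/2 B.
So P(type B) = 1/2.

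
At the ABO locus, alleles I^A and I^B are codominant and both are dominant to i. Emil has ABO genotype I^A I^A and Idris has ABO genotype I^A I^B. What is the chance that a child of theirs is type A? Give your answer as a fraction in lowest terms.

1/2

ABO cross I^A I^A × I^A I^B → offspring phenotypes: 1/2 A, 1/2 AB.
So P(type A) = 1/2.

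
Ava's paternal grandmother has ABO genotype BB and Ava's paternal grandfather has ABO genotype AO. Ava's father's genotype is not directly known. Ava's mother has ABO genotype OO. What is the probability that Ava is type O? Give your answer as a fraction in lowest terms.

Ava's father's ABO genotype from BB × AO: 1/2 AB, 1/2 BO.
Crossing each possibility with the mother OO and summing P(type O): 1/2·0 + 1/2·1/2 = 1/4.

1/4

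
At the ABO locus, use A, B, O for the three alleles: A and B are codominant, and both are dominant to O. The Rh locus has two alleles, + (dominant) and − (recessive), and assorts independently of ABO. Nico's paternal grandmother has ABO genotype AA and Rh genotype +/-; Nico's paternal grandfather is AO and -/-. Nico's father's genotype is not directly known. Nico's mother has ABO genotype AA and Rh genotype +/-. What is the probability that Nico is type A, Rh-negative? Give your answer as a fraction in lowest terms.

Nico's father's ABO genotype from AA × AO: 1/2 AA, 1/2 AO.
Crossing each possibility with the mother AA and summing P(type A): 1/2·1 + 1/2·1 = 1.
Similarly for Rh via the father's Rh distribution: P(Rh-) = 3/8.
Independent loci: 1 × 3/8 = 3/8.

3/8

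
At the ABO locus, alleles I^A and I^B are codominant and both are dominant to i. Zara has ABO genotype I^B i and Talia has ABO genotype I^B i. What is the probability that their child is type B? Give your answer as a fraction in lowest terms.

3/4

ABO cross I^B i × I^B i → offspring phenotypes: 1/4 O, 3/4 B.
So P(type B) = 3/4.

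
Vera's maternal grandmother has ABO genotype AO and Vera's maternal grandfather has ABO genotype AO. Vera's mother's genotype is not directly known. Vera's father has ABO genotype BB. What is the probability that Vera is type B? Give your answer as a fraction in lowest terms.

1/2

Vera's mother's ABO genotype from AO × AO: 1/4 AA, 1/2 AO, 1/4 OO.
Crossing each possibility with the father BB and summing P(type B): 1/4·0 + 1/2·1/2 + 1/4·1 = 1/2.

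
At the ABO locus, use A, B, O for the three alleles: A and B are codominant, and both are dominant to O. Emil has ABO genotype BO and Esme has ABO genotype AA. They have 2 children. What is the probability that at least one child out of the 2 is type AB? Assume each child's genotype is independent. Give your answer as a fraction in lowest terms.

3/4

ABO cross BO × AA → 1/2 A, 1/2 AB.
So P(type AB) = 1/2 per child.
P(none) = (1/2)^2 = 1/4; P(at least one) = 1 − 1/4 = 3/4.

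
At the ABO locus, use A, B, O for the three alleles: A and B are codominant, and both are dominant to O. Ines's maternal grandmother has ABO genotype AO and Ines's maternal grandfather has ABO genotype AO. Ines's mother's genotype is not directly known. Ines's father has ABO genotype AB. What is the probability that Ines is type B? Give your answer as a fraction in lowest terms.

1/4

Ines's mother's ABO genotype from AO × AO: 1/4 AA, 1/2 AO, 1/4 OO.
Crossing each possibility with the father AB and summing P(type B): 1/4·0 + 1/2·1/4 + 1/4·1/2 = 1/4.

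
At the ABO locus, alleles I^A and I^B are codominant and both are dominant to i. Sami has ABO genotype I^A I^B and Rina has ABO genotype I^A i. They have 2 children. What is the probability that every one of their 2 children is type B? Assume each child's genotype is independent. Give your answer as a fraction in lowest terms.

1/16

ABO cross I^A I^B × I^A i → 1/2 A, 1/4 B, 1/4 AB.
So P(type B) = 1/4 per child.
All 2 independent: (1/4)^2 = 1/16.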